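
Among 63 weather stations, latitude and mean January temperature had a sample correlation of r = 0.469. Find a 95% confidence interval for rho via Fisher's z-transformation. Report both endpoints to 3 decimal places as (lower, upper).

(0.250, 0.642)

Fisher z: z_r = atanh(r) = ½·ln((1+0.469)/(1−0.469)) = 0.508788
SE(z) = 1/√(n−3) = 1/√60 = 0.129099
95% ⇒ z* = 1.960; margin = 1.960·0.129099 = 0.253034
CI on z-scale: (0.255754, 0.761822)
Back-transform: tanh(0.255754) = 0.250320, tanh(0.761822) = 0.642149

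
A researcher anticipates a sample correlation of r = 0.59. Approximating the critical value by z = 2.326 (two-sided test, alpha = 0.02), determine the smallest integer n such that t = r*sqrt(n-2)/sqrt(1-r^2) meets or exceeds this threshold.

Need r·√(n−2)/√(1−r²) ≥ 2.326
√(n−2) ≥ 2.326·√(1−0.3481) / 0.59 = 2.326·0.807403 / 0.59 = 3.1831
n−2 ≥ 10.1321  ⇒  n ≥ 12.1321
Smallest integer n = 13

13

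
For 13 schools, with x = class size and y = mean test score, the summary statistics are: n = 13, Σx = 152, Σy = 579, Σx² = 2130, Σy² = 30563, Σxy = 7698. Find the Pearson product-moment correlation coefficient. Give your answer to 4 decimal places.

0.7151

S_xy = nΣxy − ΣxΣy = 13·7698 − 152·579 = 100074 − 88008 = 12066
S_xx = nΣx² − (Σx)² = 13·2130 − 152² = 27690 − 23104 = 4586
S_yy = nΣy² − (Σy)² = 13·30563 − 579² = 397319 − 335241 = 62078
r = S_xy / √(S_xx·S_yy) = 12066 / √(4586·62078) = 12066 / √284689708 = 12066 / 16872.7505 = 0.7151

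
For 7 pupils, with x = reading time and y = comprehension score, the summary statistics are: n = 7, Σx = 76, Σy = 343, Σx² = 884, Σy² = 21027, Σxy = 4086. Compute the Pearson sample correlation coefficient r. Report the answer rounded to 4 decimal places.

0.7264

S_xy = nΣxy − ΣxΣy = 7·4086 − 76·343 = 28602 − 26068 = 2534
S_xx = nΣx² − (Σx)² = 7·884 − 76² = 6188 − 5776 = 412
S_yy = nΣy² − (Σy)² = 7·21027 − 343² = 147189 − 117649 = 29540
r = S_xy / √(S_xx·S_yy) = 2534 / √(412·29540) = 2534 / √12170480 = 2534 / 3488.6215 = 0.7264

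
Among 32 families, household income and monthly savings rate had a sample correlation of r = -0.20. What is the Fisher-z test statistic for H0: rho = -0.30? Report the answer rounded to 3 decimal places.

Fisher z: atanh(-0.20) = -0.202733, atanh(-0.30) = -0.309520
z = (z_r − z_0)·√(n−3) = (-0.202733 − (-0.309520))·√29 = 0.106787 · 5.385165 = 0.575

0.575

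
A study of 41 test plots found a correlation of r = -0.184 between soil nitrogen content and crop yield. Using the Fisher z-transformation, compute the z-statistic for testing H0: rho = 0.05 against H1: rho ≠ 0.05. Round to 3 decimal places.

Fisher z: atanh(-0.184) = -0.186120, atanh(0.05) = 0.050042
z = (z_r − z_0)·√(n−3) = (-0.186120 − 0.050042)·√38 = -0.236162 · 6.164414 = -1.456

-1.456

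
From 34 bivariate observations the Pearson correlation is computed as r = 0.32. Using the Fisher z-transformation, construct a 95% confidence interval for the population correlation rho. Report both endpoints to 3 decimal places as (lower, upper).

z_r = atanh(0.32) = 0.331647;  SE = 1/√(n−3) = 1/√31 = 0.179605
z-limits: 0.331647 ± 1.960·0.179605 = 0.331647 ± 0.352026 = [-0.020379, 0.683673]
ρ-limits: (tanh -0.020379, tanh 0.683673) = (-0.020, 0.594)

(-0.020, 0.594)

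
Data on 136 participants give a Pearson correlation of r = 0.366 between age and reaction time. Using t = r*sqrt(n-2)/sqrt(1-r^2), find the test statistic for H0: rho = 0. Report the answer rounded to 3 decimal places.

1 − r² = 1 − 0.133956 = 0.866044;  √(1−r²) = 0.930615
√(n−2) = √134 = 11.575837
t = r·√(n−2)/√(1−r²) = 0.366 · 11.575837 / 0.930615 = 4.553

4.553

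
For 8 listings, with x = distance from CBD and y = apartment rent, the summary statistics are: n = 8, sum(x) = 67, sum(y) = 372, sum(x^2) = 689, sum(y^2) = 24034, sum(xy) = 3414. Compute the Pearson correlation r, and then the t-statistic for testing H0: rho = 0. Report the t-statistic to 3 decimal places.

Numerator: nΣxy − (Σx)(Σy) = 8·3414 − (67)(372) = 2388
Denominator: √[(nΣx²−(Σx)²)(nΣy²−(Σy)²)]
  nΣx²−(Σx)² = 8·689 − 4489 = 1023;  nΣy²−(Σy)² = 8·24034 − 138384 = 53888
  √(1023·53888) = √55127424 = 7424.7844
r = 2388 / 7424.7844 = 0.3216
t = r·√(n−2)/√(1−r²) = 0.3216·√6 / √(1−0.103427) = 0.787756 / 0.946875 = 0.832

0.832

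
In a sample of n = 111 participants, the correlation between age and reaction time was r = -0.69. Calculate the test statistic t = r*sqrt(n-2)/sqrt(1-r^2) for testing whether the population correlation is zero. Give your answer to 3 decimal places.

-9.953

t = r·√(n−2) / √(1−r²) with r = -0.69, n = 111
  = -0.69·√109 / √(1 − 0.4761)
  = -0.69·10.440307 / 0.723809
  = -7.203812 / 0.723809 = -9.953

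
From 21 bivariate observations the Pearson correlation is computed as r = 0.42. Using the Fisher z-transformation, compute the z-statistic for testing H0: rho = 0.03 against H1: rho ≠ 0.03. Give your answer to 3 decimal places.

1.772

z_r = atanh(0.42) = 0.447692,  z_0 = atanh(0.03) = 0.030009
SE = 1/√(n−3) = 1/√18 = 0.235702
z = (z_r − z_0)/SE = (0.447692 − 0.030009) / 0.235702 = 0.417683 / 0.235702 = 1.772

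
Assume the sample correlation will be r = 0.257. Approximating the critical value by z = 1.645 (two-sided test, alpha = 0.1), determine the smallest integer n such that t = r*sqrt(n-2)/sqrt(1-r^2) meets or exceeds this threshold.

41

Need r·√(n−2)/√(1−r²) ≥ 1.645
√(n−2) ≥ 1.645·√(1−0.066049) / 0.257 = 1.645·0.966411 / 0.257 = 6.1858
n−2 ≥ 38.2641  ⇒  n ≥ 40.2641
Smallest integer n = 41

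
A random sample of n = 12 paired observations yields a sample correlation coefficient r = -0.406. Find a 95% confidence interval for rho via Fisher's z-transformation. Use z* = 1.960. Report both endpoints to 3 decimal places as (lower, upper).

Fisher z: z_r = atanh(r) = ½·ln((1+(-0.406))/(1−(-0.406))) = -0.430812
SE(z) = 1/√(n−3) = 1/√9 = 0.333333
95% ⇒ z* = 1.960; margin = 1.960·0.333333 = 0.653333
CI on z-scale: (-1.084145, 0.222521)
Back-transform: tanh(-1.084145) = -0.794731, tanh(0.222521) = 0.218920

(-0.795, 0.219)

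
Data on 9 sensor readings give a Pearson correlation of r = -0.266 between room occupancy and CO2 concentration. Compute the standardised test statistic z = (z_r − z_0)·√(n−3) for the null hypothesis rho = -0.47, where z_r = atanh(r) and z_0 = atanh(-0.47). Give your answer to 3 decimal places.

0.582

Fisher z: atanh(-0.266) = -0.272554, atanh(-0.47) = -0.510070
z = (z_r − z_0)·√(n−3) = (-0.272554 − (-0.510070))·√6 = 0.237516 · 2.449490 = 0.582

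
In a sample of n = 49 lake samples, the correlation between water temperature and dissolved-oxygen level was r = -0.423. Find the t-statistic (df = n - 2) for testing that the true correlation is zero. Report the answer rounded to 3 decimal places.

-3.200

t = r·√(n−2) / √(1−r²) with r = -0.423, n = 49
  = -0.423·√47 / √(1 − 0.178929)
  = -0.423·6.855655 / 0.906130
  = -2.899942 / 0.906130 = -3.200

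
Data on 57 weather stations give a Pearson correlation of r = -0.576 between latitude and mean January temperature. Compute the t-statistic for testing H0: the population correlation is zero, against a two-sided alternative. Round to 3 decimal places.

-5.226

1 − r² = 1 − 0.331776 = 0.668224;  √(1−r²) = 0.817450
√(n−2) = √55 = 7.416198
t = r·√(n−2)/√(1−r²) = -0.576 · 7.416198 / 0.817450 = -5.226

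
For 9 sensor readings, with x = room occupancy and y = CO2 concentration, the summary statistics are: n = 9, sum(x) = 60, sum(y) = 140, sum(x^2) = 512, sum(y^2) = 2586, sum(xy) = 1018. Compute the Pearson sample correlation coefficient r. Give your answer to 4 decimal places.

0.3960

S_xy = nΣxy − ΣxΣy = 9·1018 − 60·140 = 9162 − 8400 = 762
S_xx = nΣx² − (Σx)² = 9·512 − 60² = 4608 − 3600 = 1008
S_yy = nΣy² − (Σy)² = 9·2586 − 140² = 23274 − 19600 = 3674
r = S_xy / √(S_xx·S_yy) = 762 / √(1008·3674) = 762 / √3703392 = 762 / 1924.4199 = 0.3960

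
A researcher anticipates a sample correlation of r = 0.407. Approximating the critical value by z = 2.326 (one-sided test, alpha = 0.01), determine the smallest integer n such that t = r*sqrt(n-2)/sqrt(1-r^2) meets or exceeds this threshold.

r√(n−2)/√(1−r²) ≥ 2.326  ⇔  n−2 ≥ (2.326)²·(1−r²)/r²
(1−r²)/r² = (1−0.165649)/0.165649 = 5.0369
n ≥ 2 + 5.410276·5.0369 = 2 + 27.2510 = 29.2510
⌈29.2510⌉ = 30

30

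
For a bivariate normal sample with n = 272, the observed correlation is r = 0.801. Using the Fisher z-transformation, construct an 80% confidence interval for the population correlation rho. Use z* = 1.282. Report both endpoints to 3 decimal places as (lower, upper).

(0.771, 0.827)

Fisher z: z_r = atanh(r) = ½·ln((1+0.801)/(1−0.801)) = 1.101396
SE(z) = 1/√(n−3) = 1/√269 = 0.060971
80% ⇒ z* = 1.282; margin = 1.282·0.060971 = 0.078165
CI on z-scale: (1.023231, 1.179561)
Back-transform: tanh(1.023231) = 0.771179, tanh(1.179561) = 0.827313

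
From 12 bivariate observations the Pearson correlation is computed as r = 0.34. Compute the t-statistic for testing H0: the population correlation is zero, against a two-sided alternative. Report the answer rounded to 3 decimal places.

t = r·√(n−2) / √(1−r²) with r = 0.34, n = 12
  = 0.34·√10 / √(1 − 0.1156)
  = 0.34·3.162278 / 0.940425
  = 1.075175 / 0.940425 = 1.143

1.143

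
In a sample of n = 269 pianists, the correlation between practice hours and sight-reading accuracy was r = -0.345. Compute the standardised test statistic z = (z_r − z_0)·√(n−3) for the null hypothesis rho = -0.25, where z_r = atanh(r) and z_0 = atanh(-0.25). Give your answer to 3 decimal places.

Fisher z: atanh(-0.345) = -0.359757, atanh(-0.25) = -0.255413
z = (z_r − z_0)·√(n−3) = (-0.359757 − (-0.255413))·√266 = -0.104344 · 16.309506 = -1.702

-1.702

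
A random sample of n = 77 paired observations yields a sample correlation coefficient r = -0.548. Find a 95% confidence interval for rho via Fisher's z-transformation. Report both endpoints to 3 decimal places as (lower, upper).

z_r = atanh(-0.548) = -0.615518;  SE = 1/√(n−3) = 1/√74 = 0.116248
z-limits: -0.615518 ± 1.960·0.116248 = -0.615518 ± 0.227846 = [-0.843364, -0.387672]
ρ-limits: (tanh -0.843364, tanh -0.387672) = (-0.688, -0.369)

(-0.688, -0.369)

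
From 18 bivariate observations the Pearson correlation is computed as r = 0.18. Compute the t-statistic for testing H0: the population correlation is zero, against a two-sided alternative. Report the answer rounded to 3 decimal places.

0.732

t = r·√(n−2) / √(1−r²) with r = 0.18, n = 18
  = 0.18·√16 / √(1 − 0.0324)
  = 0.18·4.000000 / 0.983667
  = 0.720000 / 0.983667 = 0.732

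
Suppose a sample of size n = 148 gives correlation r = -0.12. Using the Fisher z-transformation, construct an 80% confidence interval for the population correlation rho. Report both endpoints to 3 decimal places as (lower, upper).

Fisher z: z_r = atanh(r) = ½·ln((1+(-0.12))/(1−(-0.12))) = -0.120581
SE(z) = 1/√(n−3) = 1/√145 = 0.083045
80% ⇒ z* = 1.282; margin = 1.282·0.083045 = 0.106464
CI on z-scale: (-0.227045, -0.014117)
Back-transform: tanh(-0.227045) = -0.223222, tanh(-0.014117) = -0.014116

(-0.223, -0.014)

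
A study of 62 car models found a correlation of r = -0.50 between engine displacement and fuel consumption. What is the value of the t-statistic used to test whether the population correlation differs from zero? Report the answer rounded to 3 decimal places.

1 − r² = 1 − 0.2500 = 0.7500;  √(1−r²) = 0.866025
√(n−2) = √60 = 7.745967
t = r·√(n−2)/√(1−r²) = -0.50 · 7.745967 / 0.866025 = -4.472

-4.472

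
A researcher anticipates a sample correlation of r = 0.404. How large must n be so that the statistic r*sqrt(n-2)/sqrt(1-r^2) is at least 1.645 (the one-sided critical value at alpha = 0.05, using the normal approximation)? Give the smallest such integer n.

16

Need r·√(n−2)/√(1−r²) ≥ 1.645
√(n−2) ≥ 1.645·√(1−0.163216) / 0.404 = 1.645·0.914759 / 0.404 = 3.7247
n−2 ≥ 13.8734  ⇒  n ≥ 15.8734
Smallest integer n = 16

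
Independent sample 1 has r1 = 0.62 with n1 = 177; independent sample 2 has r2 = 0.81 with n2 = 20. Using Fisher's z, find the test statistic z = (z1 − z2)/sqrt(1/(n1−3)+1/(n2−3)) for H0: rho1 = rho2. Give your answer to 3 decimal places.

Fisher z-transforms: z1 = atanh(0.62) = 0.725005, z2 = atanh(0.81) = 1.127029; difference d = -0.402024
Var(d) = 1/174 + 1/17 = 0.0057471 + 0.0588235 = 0.0645706
z = d/√Var(d) = -0.402024 / √0.0645706 = -0.402024 / 0.254107 = -1.582

-1.582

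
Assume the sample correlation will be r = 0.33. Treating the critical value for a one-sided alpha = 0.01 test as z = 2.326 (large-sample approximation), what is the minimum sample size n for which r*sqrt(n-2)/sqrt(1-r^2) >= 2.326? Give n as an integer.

r√(n−2)/√(1−r²) ≥ 2.326  ⇔  n−2 ≥ (2.326)²·(1−r²)/r²
(1−r²)/r² = (1−0.1089)/0.1089 = 8.1827
n ≥ 2 + 5.410276·8.1827 = 2 + 44.2707 = 46.2707
⌈46.2707⌉ = 47

47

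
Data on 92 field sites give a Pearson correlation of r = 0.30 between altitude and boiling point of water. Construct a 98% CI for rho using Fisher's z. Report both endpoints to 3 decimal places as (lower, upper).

Fisher z: z_r = atanh(r) = ½·ln((1+0.30)/(1−0.30)) = 0.309520
SE(z) = 1/√(n−3) = 1/√89 = 0.106000
98% ⇒ z* = 2.326; margin = 2.326·0.106000 = 0.246556
CI on z-scale: (0.062964, 0.556076)
Back-transform: tanh(0.062964) = 0.062881, tanh(0.556076) = 0.505060

(0.063, 0.505)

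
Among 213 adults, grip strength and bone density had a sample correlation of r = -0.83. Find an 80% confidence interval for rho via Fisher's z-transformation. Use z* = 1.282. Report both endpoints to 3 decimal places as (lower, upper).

(-0.856, -0.800)

Fisher z: z_r = atanh(r) = ½·ln((1+(-0.83))/(1−(-0.83))) = -1.188136
SE(z) = 1/√(n−3) = 1/√210 = 0.069007
80% ⇒ z* = 1.282; margin = 1.282·0.069007 = 0.088467
CI on z-scale: (-1.276603, -1.099669)
Back-transform: tanh(-1.276603) = -0.855577, tanh(-1.099669) = -0.800380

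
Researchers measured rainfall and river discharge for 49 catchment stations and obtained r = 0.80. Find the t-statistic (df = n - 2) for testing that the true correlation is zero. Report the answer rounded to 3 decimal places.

1 − r² = 1 − 0.6400 = 0.3600;  √(1−r²) = 0.600000
√(n−2) = √47 = 6.855655
t = r·√(n−2)/√(1−r²) = 0.80 · 6.855655 / 0.600000 = 9.141

9.141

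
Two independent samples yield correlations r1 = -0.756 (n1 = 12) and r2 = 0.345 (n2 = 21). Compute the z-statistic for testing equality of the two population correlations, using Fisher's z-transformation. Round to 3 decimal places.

Fisher z-transforms: z1 = atanh(-0.756) = -0.986813, z2 = atanh(0.345) = 0.359757; difference d = -1.346570
Var(d) = 1/9 + 1/18 = 0.1111111 + 0.0555556 = 0.1666667
z = d/√Var(d) = -1.346570 / √0.1666667 = -1.346570 / 0.408248 = -3.298

-3.298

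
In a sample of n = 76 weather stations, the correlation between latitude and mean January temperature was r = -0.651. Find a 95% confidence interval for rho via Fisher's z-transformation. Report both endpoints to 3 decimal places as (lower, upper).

(-0.764, -0.499)

z_r = atanh(-0.651) = -0.777032;  SE = 1/√(n−3) = 1/√73 = 0.117041
z-limits: -0.777032 ± 1.960·0.117041 = -0.777032 ± 0.229400 = [-1.006432, -0.547632]
ρ-limits: (tanh -1.006432, tanh -0.547632) = (-0.764, -0.499)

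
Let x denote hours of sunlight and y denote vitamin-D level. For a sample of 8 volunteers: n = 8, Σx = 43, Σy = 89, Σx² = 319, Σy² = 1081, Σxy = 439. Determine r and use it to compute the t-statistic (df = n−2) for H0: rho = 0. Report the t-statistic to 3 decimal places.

-1.202

S_xy = nΣxy − ΣxΣy = 8·439 − 43·89 = 3512 − 3827 = -315
S_xx = nΣx² − (Σx)² = 8·319 − 43² = 2552 − 1849 = 703
S_yy = nΣy² − (Σy)² = 8·1081 − 89² = 8648 − 7921 = 727
r = S_xy / √(S_xx·S_yy) = -315 / √(703·727) = -315 / √511081 = -315 / 714.8993 = -0.4406
t = r·√(n−2)/√(1−r²) = -0.4406·√6 / √(1−0.194128) = -1.079245 / 0.897704 = -1.202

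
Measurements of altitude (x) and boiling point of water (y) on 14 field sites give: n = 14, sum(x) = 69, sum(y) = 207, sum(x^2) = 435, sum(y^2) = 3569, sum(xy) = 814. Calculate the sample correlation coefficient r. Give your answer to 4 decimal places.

-0.9387

Numerator: nΣxy − (Σx)(Σy) = 14·814 − (69)(207) = -2887
Denominator: √[(nΣx²−(Σx)²)(nΣy²−(Σy)²)]
  nΣx²−(Σx)² = 14·435 − 4761 = 1329;  nΣy²−(Σy)² = 14·3569 − 42849 = 7117
  √(1329·7117) = √9458493 = 3075.4663
r = -2887 / 3075.4663 = -0.9387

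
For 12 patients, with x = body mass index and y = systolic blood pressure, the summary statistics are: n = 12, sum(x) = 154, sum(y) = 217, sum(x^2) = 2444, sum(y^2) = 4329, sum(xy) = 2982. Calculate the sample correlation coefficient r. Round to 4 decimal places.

0.4531

S_xy = nΣxy − ΣxΣy = 12·2982 − 154·217 = 35784 − 33418 = 2366
S_xx = nΣx² − (Σx)² = 12·2444 − 154² = 29328 − 23716 = 5612
S_yy = nΣy² − (Σy)² = 12·4329 − 217² = 51948 − 47089 = 4859
r = S_xy / √(S_xx·S_yy) = 2366 / √(5612·4859) = 2366 / √27268708 = 2366 / 5221.9448 = 0.4531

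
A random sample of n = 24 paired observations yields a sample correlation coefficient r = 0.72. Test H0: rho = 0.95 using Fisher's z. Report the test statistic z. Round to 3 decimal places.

Fisher z: atanh(0.72) = 0.907645, atanh(0.95) = 1.831781
z = (z_r − z_0)·√(n−3) = (0.907645 − 1.831781)·√21 = -0.924136 · 4.582576 = -4.235

-4.235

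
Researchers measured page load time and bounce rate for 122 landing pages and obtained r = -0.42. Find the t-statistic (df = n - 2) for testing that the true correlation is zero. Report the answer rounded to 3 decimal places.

-5.070

t = r·√(n−2) / √(1−r²) with r = -0.42, n = 122
  = -0.42·√120 / √(1 − 0.1764)
  = -0.42·10.954451 / 0.907524
  = -4.600869 / 0.907524 = -5.070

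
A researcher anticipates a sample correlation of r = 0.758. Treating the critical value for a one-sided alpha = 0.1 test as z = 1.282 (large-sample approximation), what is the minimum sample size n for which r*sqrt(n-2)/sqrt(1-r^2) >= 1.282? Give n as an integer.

4

Need r·√(n−2)/√(1−r²) ≥ 1.282
√(n−2) ≥ 1.282·√(1−0.574564) / 0.758 = 1.282·0.652255 / 0.758 = 1.1032
n−2 ≥ 1.2171  ⇒  n ≥ 3.2171
Smallest integer n = 4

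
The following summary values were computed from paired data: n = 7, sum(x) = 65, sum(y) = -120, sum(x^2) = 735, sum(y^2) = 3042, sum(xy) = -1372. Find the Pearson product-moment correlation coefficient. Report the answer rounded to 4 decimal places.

-0.7163

S_xy = nΣxy − ΣxΣy = 7·(-1372) − 65·(-120) = -9604 − (-7800) = -1804
S_xx = nΣx² − (Σx)² = 7·735 − 65² = 5145 − 4225 = 920
S_yy = nΣy² − (Σy)² = 7·3042 − (-120)² = 21294 − 14400 = 6894
r = S_xy / √(S_xx·S_yy) = -1804 / √(920·6894) = -1804 / √6342480 = -1804 / 2518.4281 = -0.7163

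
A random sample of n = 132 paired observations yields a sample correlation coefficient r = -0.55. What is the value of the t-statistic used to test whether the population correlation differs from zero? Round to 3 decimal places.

t = r·√(n−2) / √(1−r²) with r = -0.55, n = 132
  = -0.55·√130 / √(1 − 0.3025)
  = -0.55·11.401754 / 0.835165
  = -6.270965 / 0.835165 = -7.509

-7.509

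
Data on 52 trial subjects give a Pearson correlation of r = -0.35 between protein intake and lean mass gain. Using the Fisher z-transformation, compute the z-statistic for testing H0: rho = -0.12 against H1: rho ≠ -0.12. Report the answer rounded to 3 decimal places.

z_r = atanh(-0.35) = -0.365444,  z_0 = atanh(-0.12) = -0.120581
SE = 1/√(n−3) = 1/√49 = 0.142857
z = (z_r − z_0)/SE = (-0.365444 − (-0.120581)) / 0.142857 = -0.244863 / 0.142857 = -1.714

-1.714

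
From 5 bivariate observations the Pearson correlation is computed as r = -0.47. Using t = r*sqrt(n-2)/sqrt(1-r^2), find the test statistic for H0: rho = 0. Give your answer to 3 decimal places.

t = r·√(n−2) / √(1−r²) with r = -0.47, n = 5
  = -0.47·√3 / √(1 − 0.2209)
  = -0.47·1.732051 / 0.882666
  = -0.814064 / 0.882666 = -0.922

-0.922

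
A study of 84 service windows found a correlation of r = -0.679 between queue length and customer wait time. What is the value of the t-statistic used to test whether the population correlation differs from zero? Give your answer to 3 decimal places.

1 − r² = 1 − 0.461041 = 0.538959;  √(1−r²) = 0.734138
√(n−2) = √82 = 9.055385
t = r·√(n−2)/√(1−r²) = -0.679 · 9.055385 / 0.734138 = -8.375

-8.375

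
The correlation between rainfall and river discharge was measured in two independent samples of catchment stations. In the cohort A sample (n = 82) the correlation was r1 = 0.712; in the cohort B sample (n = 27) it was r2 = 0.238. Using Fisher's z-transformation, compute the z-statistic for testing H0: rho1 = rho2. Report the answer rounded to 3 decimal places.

z1 = atanh(0.712) = 0.891229,  z2 = atanh(0.238) = 0.242653
SE = √(1/(n1−3) + 1/(n2−3)) = √(1/79 + 1/24) = √(0.0126582 + 0.0416667) = √0.0543249 = 0.233077
z = (z1 − z2)/SE = (0.891229 − 0.242653) / 0.233077 = 0.648576 / 0.233077 = 2.783

2.783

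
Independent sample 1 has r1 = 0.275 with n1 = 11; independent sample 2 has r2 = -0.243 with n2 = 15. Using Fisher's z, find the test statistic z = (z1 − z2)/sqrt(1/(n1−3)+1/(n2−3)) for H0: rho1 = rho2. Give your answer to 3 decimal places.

Fisher z-transforms: z1 = atanh(0.275) = 0.282265, z2 = atanh(-0.243) = -0.247960; difference d = 0.530225
Var(d) = 1/8 + 1/12 = 0.1250000 + 0.0833333 = 0.2083333
z = d/√Var(d) = 0.530225 / √0.2083333 = 0.530225 / 0.456435 = 1.162

1.162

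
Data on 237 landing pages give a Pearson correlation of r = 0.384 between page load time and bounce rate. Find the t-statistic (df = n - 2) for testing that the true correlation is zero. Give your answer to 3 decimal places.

6.375

1 − r² = 1 − 0.147456 = 0.852544;  √(1−r²) = 0.923333
√(n−2) = √235 = 15.329710
t = r·√(n−2)/√(1−r²) = 0.384 · 15.329710 / 0.923333 = 6.375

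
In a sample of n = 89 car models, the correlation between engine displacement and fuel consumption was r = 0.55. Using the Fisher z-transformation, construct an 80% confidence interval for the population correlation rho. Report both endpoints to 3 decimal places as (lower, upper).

(0.446, 0.639)

z_r = atanh(0.55) = 0.618381;  SE = 1/√(n−3) = 1/√86 = 0.107833
z-limits: 0.618381 ± 1.282·0.107833 = 0.618381 ± 0.138242 = [0.480139, 0.756623]
ρ-limits: (tanh 0.480139, tanh 0.756623) = (0.446, 0.639)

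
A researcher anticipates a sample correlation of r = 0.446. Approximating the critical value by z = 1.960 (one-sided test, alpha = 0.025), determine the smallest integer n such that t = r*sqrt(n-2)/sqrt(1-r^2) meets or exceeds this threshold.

18

Need r·√(n−2)/√(1−r²) ≥ 1.960
√(n−2) ≥ 1.960·√(1−0.198916) / 0.446 = 1.960·0.895033 / 0.446 = 3.9333
n−2 ≥ 15.4708  ⇒  n ≥ 17.4708
Smallest integer n = 18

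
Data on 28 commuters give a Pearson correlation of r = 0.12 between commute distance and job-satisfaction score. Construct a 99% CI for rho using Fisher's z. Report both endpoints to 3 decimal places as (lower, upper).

Fisher z: z_r = atanh(r) = ½·ln((1+0.12)/(1−0.12)) = 0.120581
SE(z) = 1/√(n−3) = 1/√25 = 0.200000
99% ⇒ z* = 2.576; margin = 2.576·0.200000 = 0.515200
CI on z-scale: (-0.394619, 0.635781)
Back-transform: tanh(-0.394619) = -0.375335, tanh(0.635781) = 0.562020

(-0.375, 0.562)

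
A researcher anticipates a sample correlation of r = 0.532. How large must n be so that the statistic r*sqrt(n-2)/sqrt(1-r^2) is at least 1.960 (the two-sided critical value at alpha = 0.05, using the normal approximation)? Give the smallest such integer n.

12

r√(n−2)/√(1−r²) ≥ 1.960  ⇔  n−2 ≥ (1.960)²·(1−r²)/r²
(1−r²)/r² = (1−0.283024)/0.283024 = 2.5333
n ≥ 2 + 3.8416·2.5333 = 2 + 9.7319 = 11.7319
⌈11.7319⌉ = 12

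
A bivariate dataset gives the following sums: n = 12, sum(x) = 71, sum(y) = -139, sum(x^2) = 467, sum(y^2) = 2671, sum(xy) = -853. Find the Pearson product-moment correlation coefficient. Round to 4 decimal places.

Numerator: nΣxy − (Σx)(Σy) = 12·(-853) − (71)(-139) = -367
Denominator: √[(nΣx²−(Σx)²)(nΣy²−(Σy)²)]
  nΣx²−(Σx)² = 12·467 − 5041 = 563;  nΣy²−(Σy)² = 12·2671 − 19321 = 12731
  √(563·12731) = √7167553 = 2677.2286
r = -367 / 2677.2286 = -0.1371

-0.1371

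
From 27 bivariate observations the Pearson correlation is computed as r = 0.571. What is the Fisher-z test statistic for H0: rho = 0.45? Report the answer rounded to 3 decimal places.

Fisher z: atanh(0.571) = 0.649005, atanh(0.45) = 0.484700
z = (z_r − z_0)·√(n−3) = (0.649005 − 0.484700)·√24 = 0.164305 · 4.898979 = 0.805

0.805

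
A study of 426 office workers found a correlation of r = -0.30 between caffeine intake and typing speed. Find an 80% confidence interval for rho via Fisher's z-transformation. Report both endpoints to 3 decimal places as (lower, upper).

(-0.356, -0.242)

z_r = atanh(-0.30) = -0.309520;  SE = 1/√(n−3) = 1/√423 = 0.048622
z-limits: -0.309520 ± 1.282·0.048622 = -0.309520 ± 0.062333 = [-0.371853, -0.247187]
ρ-limits: (tanh -0.371853, tanh -0.247187) = (-0.356, -0.242)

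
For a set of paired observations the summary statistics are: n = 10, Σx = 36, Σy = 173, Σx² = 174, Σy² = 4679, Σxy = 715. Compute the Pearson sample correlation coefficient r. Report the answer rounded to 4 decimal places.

Numerator: nΣxy − (Σx)(Σy) = 10·715 − (36)(173) = 922
Denominator: √[(nΣx²−(Σx)²)(nΣy²−(Σy)²)]
  nΣx²−(Σx)² = 10·174 − 1296 = 444;  nΣy²−(Σy)² = 10·4679 − 29929 = 16861
  √(444·16861) = √7486284 = 2736.1075
r = 922 / 2736.1075 = 0.3370

0.3370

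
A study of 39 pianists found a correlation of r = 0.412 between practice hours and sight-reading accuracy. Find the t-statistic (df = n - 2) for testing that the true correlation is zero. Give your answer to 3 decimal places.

2.750

1 − r² = 1 − 0.169744 = 0.830256;  √(1−r²) = 0.911184
√(n−2) = √37 = 6.082763
t = r·√(n−2)/√(1−r²) = 0.412 · 6.082763 / 0.911184 = 2.750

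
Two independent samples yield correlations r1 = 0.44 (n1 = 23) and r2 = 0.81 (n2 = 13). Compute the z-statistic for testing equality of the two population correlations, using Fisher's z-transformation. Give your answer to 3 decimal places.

-1.691

Fisher z-transforms: z1 = atanh(0.44) = 0.472231, z2 = atanh(0.81) = 1.127029; difference d = -0.654798
Var(d) = 1/20 + 1/10 = 0.0500000 + 0.1000000 = 0.1500000
z = d/√Var(d) = -0.654798 / √0.1500000 = -0.654798 / 0.387298 = -1.691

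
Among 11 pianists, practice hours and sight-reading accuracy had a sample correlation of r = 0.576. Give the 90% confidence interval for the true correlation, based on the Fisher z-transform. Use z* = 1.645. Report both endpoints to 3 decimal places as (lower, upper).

Fisher z: z_r = atanh(r) = ½·ln((1+0.576)/(1−0.576)) = 0.656456
SE(z) = 1/√(n−3) = 1/√8 = 0.353553
90% ⇒ z* = 1.645; margin = 1.645·0.353553 = 0.581595
CI on z-scale: (0.074861, 1.238051)
Back-transform: tanh(0.074861) = 0.074721, tanh(1.238051) = 0.844899

(0.075, 0.845)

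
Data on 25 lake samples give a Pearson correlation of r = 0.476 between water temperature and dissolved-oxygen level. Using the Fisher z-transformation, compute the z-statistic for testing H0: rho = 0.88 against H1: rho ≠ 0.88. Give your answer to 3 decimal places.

-4.024

z_r = atanh(0.476) = 0.517800,  z_0 = atanh(0.88) = 1.375768
SE = 1/√(n−3) = 1/√22 = 0.213201
z = (z_r − z_0)/SE = (0.517800 − 1.375768) / 0.213201 = -0.857968 / 0.213201 = -4.024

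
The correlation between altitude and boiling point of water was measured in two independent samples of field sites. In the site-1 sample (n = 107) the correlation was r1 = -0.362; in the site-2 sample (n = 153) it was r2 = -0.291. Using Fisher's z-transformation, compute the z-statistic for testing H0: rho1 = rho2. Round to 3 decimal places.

-0.623

Fisher z-transforms: z1 = atanh(-0.362) = -0.379186, z2 = atanh(-0.291) = -0.299658; difference d = -0.079528
Var(d) = 1/104 + 1/150 = 0.0096154 + 0.0066667 = 0.0162821
z = d/√Var(d) = -0.079528 / √0.0162821 = -0.079528 / 0.127601 = -0.623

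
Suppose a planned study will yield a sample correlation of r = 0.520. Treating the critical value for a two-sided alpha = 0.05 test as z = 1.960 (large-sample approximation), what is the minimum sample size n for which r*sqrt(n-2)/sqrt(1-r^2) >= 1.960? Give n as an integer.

r√(n−2)/√(1−r²) ≥ 1.960  ⇔  n−2 ≥ (1.960)²·(1−r²)/r²
(1−r²)/r² = (1−0.270400)/0.270400 = 2.6982
n ≥ 2 + 3.8416·2.6982 = 2 + 10.3654 = 12.3654
⌈12.3654⌉ = 13

13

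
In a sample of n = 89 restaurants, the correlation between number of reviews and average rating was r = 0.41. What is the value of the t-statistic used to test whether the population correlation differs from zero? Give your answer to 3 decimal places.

4.193

t = r·√(n−2) / √(1−r²) with r = 0.41, n = 89
  = 0.41·√87 / √(1 − 0.1681)
  = 0.41·9.327379 / 0.912086
  = 3.824225 / 0.912086 = 4.193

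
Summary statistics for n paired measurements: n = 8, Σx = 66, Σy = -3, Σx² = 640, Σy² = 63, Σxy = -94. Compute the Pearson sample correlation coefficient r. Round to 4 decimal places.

Numerator: nΣxy − (Σx)(Σy) = 8·(-94) − (66)(-3) = -554
Denominator: √[(nΣx²−(Σx)²)(nΣy²−(Σy)²)]
  nΣx²−(Σx)² = 8·640 − 4356 = 764;  nΣy²−(Σy)² = 8·63 − 9 = 495
  √(764·495) = √378180 = 614.9634
r = -554 / 614.9634 = -0.9009

-0.9009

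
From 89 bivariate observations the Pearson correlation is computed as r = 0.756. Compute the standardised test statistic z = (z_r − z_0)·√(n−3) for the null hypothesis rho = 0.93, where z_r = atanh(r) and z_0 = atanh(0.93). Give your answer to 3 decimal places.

z_r = atanh(0.756) = 0.986813,  z_0 = atanh(0.93) = 1.658390
SE = 1/√(n−3) = 1/√86 = 0.107833
z = (z_r − z_0)/SE = (0.986813 − 1.658390) / 0.107833 = -0.671577 / 0.107833 = -6.228

-6.228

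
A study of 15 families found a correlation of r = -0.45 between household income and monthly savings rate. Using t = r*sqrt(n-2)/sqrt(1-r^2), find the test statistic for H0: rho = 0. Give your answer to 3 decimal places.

-1.817

1 − r² = 1 − 0.2025 = 0.7975;  √(1−r²) = 0.893029
√(n−2) = √13 = 3.605551
t = r·√(n−2)/√(1−r²) = -0.45 · 3.605551 / 0.893029 = -1.817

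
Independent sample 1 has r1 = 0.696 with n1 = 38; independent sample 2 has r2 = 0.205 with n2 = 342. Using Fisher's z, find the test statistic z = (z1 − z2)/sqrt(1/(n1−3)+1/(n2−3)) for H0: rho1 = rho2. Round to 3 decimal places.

Fisher z-transforms: z1 = atanh(0.696) = 0.859500, z2 = atanh(0.205) = 0.207946; difference d = 0.651554
Var(d) = 1/35 + 1/339 = 0.0285714 + 0.0029499 = 0.0315213
z = d/√Var(d) = 0.651554 / √0.0315213 = 0.651554 / 0.177542 = 3.670

3.670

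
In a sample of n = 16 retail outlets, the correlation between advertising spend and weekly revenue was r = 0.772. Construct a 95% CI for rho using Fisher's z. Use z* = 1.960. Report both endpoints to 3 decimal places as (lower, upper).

z_r = atanh(0.772) = 1.025259;  SE = 1/√(n−3) = 1/√13 = 0.277350
z-limits: 1.025259 ± 1.960·0.277350 = 1.025259 ± 0.543606 = [0.481653, 1.568865]
ρ-limits: (tanh 0.481653, tanh 1.568865) = (0.448, 0.917)

(0.448, 0.917)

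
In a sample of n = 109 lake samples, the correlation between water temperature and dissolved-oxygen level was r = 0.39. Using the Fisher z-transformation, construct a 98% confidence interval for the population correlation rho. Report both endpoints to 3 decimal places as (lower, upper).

z_r = atanh(0.39) = 0.411800;  SE = 1/√(n−3) = 1/√106 = 0.097129
z-limits: 0.411800 ± 2.326·0.097129 = 0.411800 ± 0.225922 = [0.185878, 0.637722]
ρ-limits: (tanh 0.185878, tanh 0.637722) = (0.184, 0.563)

(0.184, 0.563)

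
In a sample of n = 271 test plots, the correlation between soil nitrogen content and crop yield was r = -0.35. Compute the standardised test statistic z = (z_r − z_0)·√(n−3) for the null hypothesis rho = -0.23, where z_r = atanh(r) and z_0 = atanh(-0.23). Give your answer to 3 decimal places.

-2.149

Fisher z: atanh(-0.35) = -0.365444, atanh(-0.23) = -0.234189
z = (z_r − z_0)·√(n−3) = (-0.365444 − (-0.234189))·√268 = -0.131255 · 16.370706 = -2.149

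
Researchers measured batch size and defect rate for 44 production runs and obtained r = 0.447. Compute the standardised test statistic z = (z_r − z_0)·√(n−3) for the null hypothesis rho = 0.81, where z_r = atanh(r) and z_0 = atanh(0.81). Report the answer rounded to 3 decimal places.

z_r = atanh(0.447) = 0.480945,  z_0 = atanh(0.81) = 1.127029
SE = 1/√(n−3) = 1/√41 = 0.156174
z = (z_r − z_0)/SE = (0.480945 − 1.127029) / 0.156174 = -0.646084 / 0.156174 = -4.137

-4.137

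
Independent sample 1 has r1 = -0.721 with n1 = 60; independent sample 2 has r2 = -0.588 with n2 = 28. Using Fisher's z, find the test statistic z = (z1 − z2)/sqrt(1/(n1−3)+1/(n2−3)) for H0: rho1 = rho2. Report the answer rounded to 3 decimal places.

z1 = atanh(-0.721) = -0.909725,  z2 = atanh(-0.588) = -0.674604
SE = √(1/(n1−3) + 1/(n2−3)) = √(1/57 + 1/25) = √(0.0175439 + 0.0400000) = √0.0575439 = 0.239883
z = (z1 − z2)/SE = (-0.909725 − (-0.674604)) / 0.239883 = -0.235121 / 0.239883 = -0.980

-0.980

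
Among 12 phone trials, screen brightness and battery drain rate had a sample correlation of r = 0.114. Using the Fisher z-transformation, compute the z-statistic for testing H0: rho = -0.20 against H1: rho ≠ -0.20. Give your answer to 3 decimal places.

z_r = atanh(0.114) = 0.114498,  z_0 = atanh(-0.20) = -0.202733
SE = 1/√(n−3) = 1/√9 = 0.333333
z = (z_r − z_0)/SE = (0.114498 − (-0.202733)) / 0.333333 = 0.317231 / 0.333333 = 0.952

0.952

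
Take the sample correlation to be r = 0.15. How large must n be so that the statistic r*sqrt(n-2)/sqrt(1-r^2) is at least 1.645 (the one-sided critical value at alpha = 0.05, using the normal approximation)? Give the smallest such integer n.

120

Need r·√(n−2)/√(1−r²) ≥ 1.645
√(n−2) ≥ 1.645·√(1−0.0225) / 0.15 = 1.645·0.988686 / 0.15 = 10.8426
n−2 ≥ 117.5620  ⇒  n ≥ 119.5620
Smallest integer n = 120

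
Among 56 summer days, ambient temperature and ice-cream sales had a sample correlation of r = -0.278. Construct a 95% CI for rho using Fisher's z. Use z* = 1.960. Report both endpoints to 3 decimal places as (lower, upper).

z_r = atanh(-0.278) = -0.285513;  SE = 1/√(n−3) = 1/√53 = 0.137361
z-limits: -0.285513 ± 1.960·0.137361 = -0.285513 ± 0.269228 = [-0.554741, -0.016285]
ρ-limits: (tanh -0.554741, tanh -0.016285) = (-0.504, -0.016)

(-0.504, -0.016)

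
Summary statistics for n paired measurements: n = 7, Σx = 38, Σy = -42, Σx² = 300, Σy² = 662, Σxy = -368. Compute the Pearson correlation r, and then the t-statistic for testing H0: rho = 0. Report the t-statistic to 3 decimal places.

S_xy = nΣxy − ΣxΣy = 7·(-368) − 38·(-42) = -2576 − (-1596) = -980
S_xx = nΣx² − (Σx)² = 7·300 − 38² = 2100 − 1444 = 656
S_yy = nΣy² − (Σy)² = 7·662 − (-42)² = 4634 − 1764 = 2870
r = S_xy / √(S_xx·S_yy) = -980 / √(656·2870) = -980 / √1882720 = -980 / 1372.1224 = -0.7142
t = r·√(n−2)/√(1−r²) = -0.7142·√5 / √(1−0.510082) = -1.597000 / 0.699941 = -2.282

-2.282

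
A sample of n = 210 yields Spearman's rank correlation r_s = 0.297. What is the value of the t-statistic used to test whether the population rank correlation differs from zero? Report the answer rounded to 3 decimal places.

1 − r_s² = 1 − 0.088209 = 0.911791;  √(1−r_s²) = 0.954877
√(n−2) = √208 = 14.422205
t = r_s·√(n−2)/√(1−r_s²) = 0.297 · 14.422205 / 0.954877 = 4.486

4.486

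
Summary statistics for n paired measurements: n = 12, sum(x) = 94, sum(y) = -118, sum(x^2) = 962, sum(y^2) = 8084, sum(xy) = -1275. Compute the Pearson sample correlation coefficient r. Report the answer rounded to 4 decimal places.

S_xy = nΣxy − ΣxΣy = 12·(-1275) − 94·(-118) = -15300 − (-11092) = -4208
S_xx = nΣx² − (Σx)² = 12·962 − 94² = 11544 − 8836 = 2708
S_yy = nΣy² − (Σy)² = 12·8084 − (-118)² = 97008 − 13924 = 83084
r = S_xy / √(S_xx·S_yy) = -4208 / √(2708·83084) = -4208 / √224991472 = -4208 / 14999.7157 = -0.2805

-0.2805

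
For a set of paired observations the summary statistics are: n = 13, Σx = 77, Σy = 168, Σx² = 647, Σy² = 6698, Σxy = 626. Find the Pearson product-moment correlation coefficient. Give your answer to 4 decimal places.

Numerator: nΣxy − (Σx)(Σy) = 13·626 − (77)(168) = -4798
Denominator: √[(nΣx²−(Σx)²)(nΣy²−(Σy)²)]
  nΣx²−(Σx)² = 13·647 − 5929 = 2482;  nΣy²−(Σy)² = 13·6698 − 28224 = 58850
  √(2482·58850) = √146065700 = 12085.7644
r = -4798 / 12085.7644 = -0.3970

-0.3970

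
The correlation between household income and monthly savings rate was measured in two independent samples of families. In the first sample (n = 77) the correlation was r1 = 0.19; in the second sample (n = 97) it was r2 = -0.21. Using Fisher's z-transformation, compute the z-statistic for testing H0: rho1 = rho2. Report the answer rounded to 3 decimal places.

2.609

z1 = atanh(0.19) = 0.192337,  z2 = atanh(-0.21) = -0.213171
SE = √(1/(n1−3) + 1/(n2−3)) = √(1/74 + 1/94) = √(0.0135135 + 0.0106383) = √0.0241518 = 0.155408
z = (z1 − z2)/SE = (0.192337 − (-0.213171)) / 0.155408 = 0.405508 / 0.155408 = 2.609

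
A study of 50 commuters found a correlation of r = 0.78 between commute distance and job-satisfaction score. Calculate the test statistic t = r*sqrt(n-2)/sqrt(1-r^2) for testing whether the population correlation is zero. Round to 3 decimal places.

t = r·√(n−2) / √(1−r²) with r = 0.78, n = 50
  = 0.78·√48 / √(1 − 0.6084)
  = 0.78·6.928203 / 0.625780
  = 5.403998 / 0.625780 = 8.636

8.636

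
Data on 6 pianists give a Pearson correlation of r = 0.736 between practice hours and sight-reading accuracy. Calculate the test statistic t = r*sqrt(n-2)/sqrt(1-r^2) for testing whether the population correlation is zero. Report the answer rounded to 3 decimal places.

t = r·√(n−2) / √(1−r²) with r = 0.736, n = 6
  = 0.736·√4 / √(1 − 0.541696)
  = 0.736·2.000000 / 0.676982
  = 1.472000 / 0.676982 = 2.174

2.174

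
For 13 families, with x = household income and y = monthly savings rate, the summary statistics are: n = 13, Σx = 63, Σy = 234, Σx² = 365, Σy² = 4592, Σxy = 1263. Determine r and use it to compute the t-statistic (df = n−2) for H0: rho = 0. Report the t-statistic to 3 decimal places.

5.504

Numerator: nΣxy − (Σx)(Σy) = 13·1263 − (63)(234) = 1677
Denominator: √[(nΣx²−(Σx)²)(nΣy²−(Σy)²)]
  nΣx²−(Σx)² = 13·365 − 3969 = 776;  nΣy²−(Σy)² = 13·4592 − 54756 = 4940
  √(776·4940) = √3833440 = 1957.9173
r = 1677 / 1957.9173 = 0.8565
t = r·√(n−2)/√(1−r²) = 0.8565·√11 / √(1−0.733592) = 2.840689 / 0.516147 = 5.504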